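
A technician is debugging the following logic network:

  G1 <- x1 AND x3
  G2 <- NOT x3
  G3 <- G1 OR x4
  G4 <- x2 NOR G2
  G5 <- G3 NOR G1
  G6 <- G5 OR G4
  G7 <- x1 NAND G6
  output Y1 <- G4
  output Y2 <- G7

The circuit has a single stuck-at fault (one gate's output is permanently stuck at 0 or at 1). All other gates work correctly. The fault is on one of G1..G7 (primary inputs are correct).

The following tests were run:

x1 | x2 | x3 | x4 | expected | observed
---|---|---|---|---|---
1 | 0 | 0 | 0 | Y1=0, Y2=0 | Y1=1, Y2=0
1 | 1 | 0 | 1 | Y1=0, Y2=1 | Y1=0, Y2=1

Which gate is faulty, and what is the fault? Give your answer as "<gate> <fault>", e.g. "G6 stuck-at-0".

G2 stuck-at-0

Fault-free values for test 1 (x1=1, x2=0, x3=0, x4=0): G1=0, G2=1, G3=0, G4=0, G5=1, G6=1, G7=0, giving Y1=0, Y2=0. Observed Y1=1, Y2=0.
Test 1: faults giving observed Y1=1, Y2=0 are {G2 stuck-at-0, G4 stuck-at-1}.
Test 2 (x1=1, x2=1, x3=0, x4=1): fault-free G1=0, G2=1, G3=1, G4=0, G5=0, G6=0, G7=1 → Y1=0, Y2=1; observed Y1=0, Y2=1. Eliminates G4 stuck-at-1.
Only G2 stuck-at-0 is consistent with every test.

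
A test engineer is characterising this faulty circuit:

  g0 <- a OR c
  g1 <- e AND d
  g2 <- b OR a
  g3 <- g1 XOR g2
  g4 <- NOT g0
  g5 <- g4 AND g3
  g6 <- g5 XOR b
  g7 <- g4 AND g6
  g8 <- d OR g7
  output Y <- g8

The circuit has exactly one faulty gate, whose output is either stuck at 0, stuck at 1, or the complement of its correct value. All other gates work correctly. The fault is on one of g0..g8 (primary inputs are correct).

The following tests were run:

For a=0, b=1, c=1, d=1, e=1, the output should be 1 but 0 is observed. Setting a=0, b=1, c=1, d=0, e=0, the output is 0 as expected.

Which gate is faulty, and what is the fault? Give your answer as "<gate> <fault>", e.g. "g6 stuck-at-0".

g8 stuck-at-0

Fault-free values for test 1 (a=0, b=1, c=1, d=1, e=1): g0=1, g1=1, g2=1, g3=0, g4=0, g5=0, g6=1, g7=0, g8=1, giving Y=1. Observed 0.
Test 1: faults giving observed 0 are {g8 stuck-at-0, g8 inverted output}.
Test 2 (a=0, b=1, c=1, d=0, e=0): fault-free g0=1, g1=0, g2=1, g3=1, g4=0, g5=0, g6=1, g7=0, g8=0 → 0; observed 0. Eliminates g8 inverted output.
Only g8 stuck-at-0 is consistent with every test.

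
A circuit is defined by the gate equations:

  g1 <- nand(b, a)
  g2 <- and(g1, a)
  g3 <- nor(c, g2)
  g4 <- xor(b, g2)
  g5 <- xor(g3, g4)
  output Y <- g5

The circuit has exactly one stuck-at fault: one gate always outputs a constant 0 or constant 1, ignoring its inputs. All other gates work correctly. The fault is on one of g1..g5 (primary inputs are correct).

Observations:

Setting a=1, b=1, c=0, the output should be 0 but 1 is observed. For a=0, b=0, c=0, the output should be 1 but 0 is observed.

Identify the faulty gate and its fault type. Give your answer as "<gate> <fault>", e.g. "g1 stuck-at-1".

Fault-free values for test 1 (a=1, b=1, c=0): g1=0, g2=0, g3=1, g4=1, g5=0, giving Y=0. Observed 1.
Test 1: faults giving observed 1 are {g3 stuck-at-0, g4 stuck-at-0, g5 stuck-at-1}.
Test 2 (a=0, b=0, c=0): fault-free g1=1, g2=0, g3=1, g4=0, g5=1 → 1; observed 0. Eliminates g4 stuck-at-0, g5 stuck-at-1.
Only g3 stuck-at-0 is consistent with every test.

g3 stuck-at-0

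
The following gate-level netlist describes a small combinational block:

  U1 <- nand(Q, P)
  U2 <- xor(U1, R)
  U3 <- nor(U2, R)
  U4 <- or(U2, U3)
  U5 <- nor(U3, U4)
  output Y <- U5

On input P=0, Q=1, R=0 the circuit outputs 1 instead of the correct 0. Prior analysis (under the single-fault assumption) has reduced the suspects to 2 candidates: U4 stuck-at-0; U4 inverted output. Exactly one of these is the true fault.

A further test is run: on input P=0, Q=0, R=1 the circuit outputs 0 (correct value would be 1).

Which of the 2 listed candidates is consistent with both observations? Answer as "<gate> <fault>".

U4 inverted output

Evaluate each candidate on input P=0, Q=0, R=1:
  U4 stuck-at-0: U1=1, U2=0, U3=0, U4=0 [stuck-at-0], U5=1 → 1 — eliminated
  U4 inverted output: U1=1, U2=0, U3=0, U4=1 [inverted output], U5=0 → 0 — matches
Only U4 inverted output reproduces the observed 0.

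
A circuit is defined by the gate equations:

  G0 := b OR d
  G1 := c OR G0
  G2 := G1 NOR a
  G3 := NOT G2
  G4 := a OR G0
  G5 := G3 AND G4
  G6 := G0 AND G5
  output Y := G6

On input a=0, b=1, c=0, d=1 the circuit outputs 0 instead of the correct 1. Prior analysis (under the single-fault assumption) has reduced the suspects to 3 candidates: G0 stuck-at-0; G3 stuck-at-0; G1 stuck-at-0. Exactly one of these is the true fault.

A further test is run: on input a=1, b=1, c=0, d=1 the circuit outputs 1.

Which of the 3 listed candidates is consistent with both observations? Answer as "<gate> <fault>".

Evaluate each candidate on input a=1, b=1, c=0, d=1:
  G0 stuck-at-0: G0=0 [stuck-at-0], G1=0, G2=0, G3=1, G4=1, G5=1, G6=0 → 0 — eliminated
  G3 stuck-at-0: G0=1, G1=1, G2=0, G3=0 [stuck-at-0], G4=1, G5=0, G6=0 → 0 — eliminated
  G1 stuck-at-0: G0=1, G1=0 [stuck-at-0], G2=0, G3=1, G4=1, G5=1, G6=1 → 1 — matches
Only G1 stuck-at-0 reproduces the observed 1.

G1 stuck-at-0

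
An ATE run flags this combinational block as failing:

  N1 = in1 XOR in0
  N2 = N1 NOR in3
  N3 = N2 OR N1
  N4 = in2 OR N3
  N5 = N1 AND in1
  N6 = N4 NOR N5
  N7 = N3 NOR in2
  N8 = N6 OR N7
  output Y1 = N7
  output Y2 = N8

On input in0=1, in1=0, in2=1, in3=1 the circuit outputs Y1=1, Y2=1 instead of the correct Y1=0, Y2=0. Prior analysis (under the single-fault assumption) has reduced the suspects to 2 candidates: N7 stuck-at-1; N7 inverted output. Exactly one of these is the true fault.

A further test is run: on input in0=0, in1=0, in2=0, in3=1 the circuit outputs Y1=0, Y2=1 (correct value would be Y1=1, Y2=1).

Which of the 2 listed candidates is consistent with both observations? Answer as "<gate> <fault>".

Evaluate each candidate on input in0=0, in1=0, in2=0, in3=1:
  N7 stuck-at-1: N1=0, N2=0, N3=0, N4=0, N5=0, N6=1, N7=1 [stuck-at-1], N8=1 → Y1=1, Y2=1 — eliminated
  N7 inverted output: N1=0, N2=0, N3=0, N4=0, N5=0, N6=1, N7=0 [inverted output], N8=1 → Y1=0, Y2=1 — matches
Only N7 inverted output reproduces the observed Y1=0, Y2=1.

N7 inverted output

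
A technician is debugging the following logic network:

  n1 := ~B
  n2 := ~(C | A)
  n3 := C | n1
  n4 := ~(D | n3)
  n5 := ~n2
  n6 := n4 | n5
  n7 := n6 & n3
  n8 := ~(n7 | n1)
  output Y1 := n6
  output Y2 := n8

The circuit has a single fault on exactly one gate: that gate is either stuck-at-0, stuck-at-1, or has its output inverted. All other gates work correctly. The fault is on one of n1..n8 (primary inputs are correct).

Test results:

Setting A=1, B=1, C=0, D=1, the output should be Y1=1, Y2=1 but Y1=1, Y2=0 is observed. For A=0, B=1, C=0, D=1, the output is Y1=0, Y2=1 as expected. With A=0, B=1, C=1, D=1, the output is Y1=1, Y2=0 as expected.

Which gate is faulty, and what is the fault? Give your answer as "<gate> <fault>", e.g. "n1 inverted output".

Fault-free values for test 1 (A=1, B=1, C=0, D=1): n1=0, n2=0, n3=0, n4=0, n5=1, n6=1, n7=0, n8=1, giving Y1=1, Y2=1. Observed Y1=1, Y2=0.
Test 1: faults giving observed Y1=1, Y2=0 are {n1 stuck-at-1, n1 inverted output, n3 stuck-at-1, n3 inverted output, n7 stuck-at-1, n7 inverted output, n8 stuck-at-0, n8 inverted output}.
Test 2 (A=0, B=1, C=0, D=1): fault-free n1=0, n2=1, n3=0, n4=0, n5=0, n6=0, n7=0, n8=1 → Y1=0, Y2=1; observed Y1=0, Y2=1. Eliminates n1 stuck-at-1, n1 inverted output, n7 stuck-at-1, n7 inverted output, n8 stuck-at-0, n8 inverted output.
Test 3 (A=0, B=1, C=1, D=1): fault-free n1=0, n2=0, n3=1, n4=0, n5=1, n6=1, n7=1, n8=0 → Y1=1, Y2=0; observed Y1=1, Y2=0. Eliminates n3 inverted output.
Only n3 stuck-at-1 is consistent with every test.

n3 stuck-at-1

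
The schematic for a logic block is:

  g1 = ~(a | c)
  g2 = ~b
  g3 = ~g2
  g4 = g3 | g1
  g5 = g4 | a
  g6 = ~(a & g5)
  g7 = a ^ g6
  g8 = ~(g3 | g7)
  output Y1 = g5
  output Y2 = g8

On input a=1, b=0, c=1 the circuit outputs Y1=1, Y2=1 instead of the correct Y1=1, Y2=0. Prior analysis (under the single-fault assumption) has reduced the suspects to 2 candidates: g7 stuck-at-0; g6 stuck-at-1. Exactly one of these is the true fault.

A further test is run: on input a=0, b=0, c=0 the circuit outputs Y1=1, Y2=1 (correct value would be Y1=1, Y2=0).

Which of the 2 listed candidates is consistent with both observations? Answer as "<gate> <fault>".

g7 stuck-at-0

Evaluate each candidate on input a=0, b=0, c=0:
  g7 stuck-at-0: g1=1, g2=1, g3=0, g4=1, g5=1, g6=1, g7=0 [stuck-at-0], g8=1 → Y1=1, Y2=1 — matches
  g6 stuck-at-1: g1=1, g2=1, g3=0, g4=1, g5=1, g6=1 [stuck-at-1], g7=1, g8=0 → Y1=1, Y2=0 — eliminated
Only g7 stuck-at-0 reproduces the observed Y1=1, Y2=1.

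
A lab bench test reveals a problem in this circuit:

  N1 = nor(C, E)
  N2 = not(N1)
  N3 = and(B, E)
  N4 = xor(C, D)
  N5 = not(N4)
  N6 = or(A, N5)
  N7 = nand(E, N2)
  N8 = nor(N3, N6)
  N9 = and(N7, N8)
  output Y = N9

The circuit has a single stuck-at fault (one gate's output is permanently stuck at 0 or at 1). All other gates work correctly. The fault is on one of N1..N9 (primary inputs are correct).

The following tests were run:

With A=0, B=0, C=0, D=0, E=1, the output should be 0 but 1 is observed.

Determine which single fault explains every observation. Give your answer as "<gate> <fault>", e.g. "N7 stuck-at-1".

Fault-free values for test 1 (A=0, B=0, C=0, D=0, E=1): N1=0, N2=1, N3=0, N4=0, N5=1, N6=1, N7=0, N8=0, N9=0, giving Y=0. Observed 1.
Test 1: faults giving observed 1 are {N9 stuck-at-1}.
Only N9 stuck-at-1 is consistent with every test.

N9 stuck-at-1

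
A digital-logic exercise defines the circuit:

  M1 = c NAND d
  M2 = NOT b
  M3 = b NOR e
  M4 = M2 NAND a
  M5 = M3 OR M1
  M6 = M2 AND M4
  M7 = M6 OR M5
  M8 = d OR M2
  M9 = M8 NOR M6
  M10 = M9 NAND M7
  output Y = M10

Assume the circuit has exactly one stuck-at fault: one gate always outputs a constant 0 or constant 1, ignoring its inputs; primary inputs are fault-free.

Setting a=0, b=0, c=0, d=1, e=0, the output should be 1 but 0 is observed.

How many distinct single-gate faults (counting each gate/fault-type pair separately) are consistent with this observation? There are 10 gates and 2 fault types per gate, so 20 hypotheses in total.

Fault-free: M1=1, M2=1, M3=1, M4=1, M5=1, M6=1, M7=1, M8=1, M9=0, M10=1 → 1. Observed 0.
  M1: none of the 2 fault types match ✗
  M2: none of the 2 fault types match ✗
  M3: none of the 2 fault types match ✗
  M4: none of the 2 fault types match ✗
  M5: none of the 2 fault types match ✗
  M6: none of the 2 fault types match ✗
  M7: none of the 2 fault types match ✗
  M8: none of the 2 fault types match ✗
  M9: stuck-at-1 ✓; others ✗
  M10: stuck-at-0 ✓; others ✗
Consistent faults: {M9 stuck-at-1, M10 stuck-at-0} — 2 in all.

2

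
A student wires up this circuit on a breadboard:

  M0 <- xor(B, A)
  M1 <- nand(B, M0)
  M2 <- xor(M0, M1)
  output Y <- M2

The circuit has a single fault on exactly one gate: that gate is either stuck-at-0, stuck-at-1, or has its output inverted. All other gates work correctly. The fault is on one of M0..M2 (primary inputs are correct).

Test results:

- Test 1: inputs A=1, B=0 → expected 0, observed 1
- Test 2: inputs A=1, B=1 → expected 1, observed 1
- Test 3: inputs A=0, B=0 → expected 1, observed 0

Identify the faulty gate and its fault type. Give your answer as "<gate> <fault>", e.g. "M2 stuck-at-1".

M0 inverted output

Fault-free values for test 1 (A=1, B=0): M0=1, M1=1, M2=0, giving Y=0. Observed 1.
Test 1: faults giving observed 1 are {M0 stuck-at-0, M0 inverted output, M1 stuck-at-0, M1 inverted output, M2 stuck-at-1, M2 inverted output}.
Test 2 (A=1, B=1): fault-free M0=0, M1=1, M2=1 → 1; observed 1. Eliminates M1 stuck-at-0, M1 inverted output, M2 inverted output.
Test 3 (A=0, B=0): fault-free M0=0, M1=1, M2=1 → 1; observed 0. Eliminates M0 stuck-at-0, M2 stuck-at-1.
Only M0 inverted output is consistent with every test.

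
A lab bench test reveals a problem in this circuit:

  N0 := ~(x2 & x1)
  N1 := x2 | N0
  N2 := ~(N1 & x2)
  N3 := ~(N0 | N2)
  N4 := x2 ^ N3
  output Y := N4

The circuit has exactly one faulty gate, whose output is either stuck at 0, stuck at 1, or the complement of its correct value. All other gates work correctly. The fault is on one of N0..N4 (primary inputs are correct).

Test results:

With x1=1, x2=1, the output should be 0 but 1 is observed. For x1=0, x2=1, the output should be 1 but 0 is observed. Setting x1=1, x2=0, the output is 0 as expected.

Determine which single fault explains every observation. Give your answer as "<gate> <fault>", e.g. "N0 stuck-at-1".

N0 inverted output

Fault-free values for test 1 (x1=1, x2=1): N0=0, N1=1, N2=0, N3=1, N4=0, giving Y=0. Observed 1.
Test 1: faults giving observed 1 are {N0 stuck-at-1, N0 inverted output, N1 stuck-at-0, N1 inverted output, N2 stuck-at-1, N2 inverted output, N3 stuck-at-0, N3 inverted output, N4 stuck-at-1, N4 inverted output}.
Test 2 (x1=0, x2=1): fault-free N0=1, N1=1, N2=0, N3=0, N4=1 → 1; observed 0. Eliminates N0 stuck-at-1, N1 stuck-at-0, N1 inverted output, N2 stuck-at-1, N2 inverted output, N3 stuck-at-0, N4 stuck-at-1.
Test 3 (x1=1, x2=0): fault-free N0=1, N1=1, N2=1, N3=0, N4=0 → 0; observed 0. Eliminates N3 inverted output, N4 inverted output.
Only N0 inverted output is consistent with every test.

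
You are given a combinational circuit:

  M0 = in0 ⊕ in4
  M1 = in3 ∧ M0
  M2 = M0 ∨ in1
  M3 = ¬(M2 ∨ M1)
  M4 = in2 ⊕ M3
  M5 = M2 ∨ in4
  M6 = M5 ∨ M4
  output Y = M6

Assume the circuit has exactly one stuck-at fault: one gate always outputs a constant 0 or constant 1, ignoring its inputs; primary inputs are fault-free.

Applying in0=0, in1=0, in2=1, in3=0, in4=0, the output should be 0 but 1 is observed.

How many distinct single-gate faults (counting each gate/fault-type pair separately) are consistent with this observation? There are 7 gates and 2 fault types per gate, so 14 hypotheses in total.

7

Fault-free: M0=0, M1=0, M2=0, M3=1, M4=0, M5=0, M6=0 → 0. Observed 1.
  M0 stuck-at-0: output 0 ✗
  M0 stuck-at-1: output 1 ✓
  M1 stuck-at-0: output 0 ✗
  M1 stuck-at-1: output 1 ✓
  M2 stuck-at-0: output 0 ✗
  M2 stuck-at-1: output 1 ✓
  M3 stuck-at-0: output 1 ✓
  M3 stuck-at-1: output 0 ✗
  M4 stuck-at-0: output 0 ✗
  M4 stuck-at-1: output 1 ✓
  M5 stuck-at-0: output 0 ✗
  M5 stuck-at-1: output 1 ✓
  M6 stuck-at-0: output 0 ✗
  M6 stuck-at-1: output 1 ✓
Consistent faults: {M0 stuck-at-1, M1 stuck-at-1, M2 stuck-at-1, M3 stuck-at-0, M4 stuck-at-1, M5 stuck-at-1, M6 stuck-at-1} — 7 in all.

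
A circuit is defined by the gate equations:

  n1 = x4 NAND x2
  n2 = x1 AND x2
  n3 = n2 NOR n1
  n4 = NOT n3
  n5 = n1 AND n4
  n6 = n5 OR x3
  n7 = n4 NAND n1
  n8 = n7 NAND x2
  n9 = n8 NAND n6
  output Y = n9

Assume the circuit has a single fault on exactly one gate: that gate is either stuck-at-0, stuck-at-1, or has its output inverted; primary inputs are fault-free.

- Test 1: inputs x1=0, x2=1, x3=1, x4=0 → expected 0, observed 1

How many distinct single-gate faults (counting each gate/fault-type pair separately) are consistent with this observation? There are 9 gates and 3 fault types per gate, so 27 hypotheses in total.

14

Fault-free: n1=1, n2=0, n3=0, n4=1, n5=1, n6=1, n7=0, n8=1, n9=0 → 0. Observed 1.
  n1: stuck-at-0, inverted output ✓; others ✗
  n2: none of the 3 fault types match ✗
  n3: stuck-at-1, inverted output ✓; others ✗
  n4: stuck-at-0, inverted output ✓; others ✗
  n5: none of the 3 fault types match ✗
  n6: stuck-at-0, inverted output ✓; others ✗
  n7: stuck-at-1, inverted output ✓; others ✗
  n8: stuck-at-0, inverted output ✓; others ✗
  n9: stuck-at-1, inverted output ✓; others ✗
Consistent faults: {n1 stuck-at-0, n1 inverted output, n3 stuck-at-1, n3 inverted output, n4 stuck-at-0, n4 inverted output, n6 stuck-at-0, n6 inverted output, n7 stuck-at-1, n7 inverted output, n8 stuck-at-0, n8 inverted output, n9 stuck-at-1, n9 inverted output} — 14 in all.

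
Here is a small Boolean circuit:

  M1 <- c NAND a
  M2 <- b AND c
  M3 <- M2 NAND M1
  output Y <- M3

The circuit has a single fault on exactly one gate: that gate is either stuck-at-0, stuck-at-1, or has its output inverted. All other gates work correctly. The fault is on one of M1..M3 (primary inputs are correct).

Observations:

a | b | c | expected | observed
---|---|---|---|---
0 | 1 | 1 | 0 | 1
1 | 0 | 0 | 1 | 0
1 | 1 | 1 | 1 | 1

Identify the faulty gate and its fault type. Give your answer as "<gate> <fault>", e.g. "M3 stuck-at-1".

Fault-free values for test 1 (a=0, b=1, c=1): M1=1, M2=1, M3=0, giving Y=0. Observed 1.
Test 1: faults giving observed 1 are {M1 stuck-at-0, M1 inverted output, M2 stuck-at-0, M2 inverted output, M3 stuck-at-1, M3 inverted output}.
Test 2 (a=1, b=0, c=0): fault-free M1=1, M2=0, M3=1 → 1; observed 0. Eliminates M1 stuck-at-0, M1 inverted output, M2 stuck-at-0, M3 stuck-at-1.
Test 3 (a=1, b=1, c=1): fault-free M1=0, M2=1, M3=1 → 1; observed 1. Eliminates M3 inverted output.
Only M2 inverted output is consistent with every test.

M2 inverted output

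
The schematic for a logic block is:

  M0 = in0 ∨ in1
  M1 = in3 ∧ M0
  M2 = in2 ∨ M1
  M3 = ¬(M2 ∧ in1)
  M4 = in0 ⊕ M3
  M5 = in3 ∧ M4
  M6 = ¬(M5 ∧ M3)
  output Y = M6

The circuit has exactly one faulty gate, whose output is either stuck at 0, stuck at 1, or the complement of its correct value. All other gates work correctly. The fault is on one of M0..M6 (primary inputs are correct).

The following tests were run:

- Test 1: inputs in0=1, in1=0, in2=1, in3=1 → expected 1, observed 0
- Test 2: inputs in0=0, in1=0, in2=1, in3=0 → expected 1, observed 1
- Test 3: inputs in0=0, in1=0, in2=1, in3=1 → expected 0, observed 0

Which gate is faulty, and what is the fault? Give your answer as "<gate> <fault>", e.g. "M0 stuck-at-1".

Fault-free values for test 1 (in0=1, in1=0, in2=1, in3=1): M0=1, M1=1, M2=1, M3=1, M4=0, M5=0, M6=1, giving Y=1. Observed 0.
Test 1: faults giving observed 0 are {M4 stuck-at-1, M4 inverted output, M5 stuck-at-1, M5 inverted output, M6 stuck-at-0, M6 inverted output}.
Test 2 (in0=0, in1=0, in2=1, in3=0): fault-free M0=0, M1=0, M2=1, M3=1, M4=1, M5=0, M6=1 → 1; observed 1. Eliminates M5 stuck-at-1, M5 inverted output, M6 stuck-at-0, M6 inverted output.
Test 3 (in0=0, in1=0, in2=1, in3=1): fault-free M0=0, M1=0, M2=1, M3=1, M4=1, M5=1, M6=0 → 0; observed 0. Eliminates M4 inverted output.
Only M4 stuck-at-1 is consistent with every test.

M4 stuck-at-1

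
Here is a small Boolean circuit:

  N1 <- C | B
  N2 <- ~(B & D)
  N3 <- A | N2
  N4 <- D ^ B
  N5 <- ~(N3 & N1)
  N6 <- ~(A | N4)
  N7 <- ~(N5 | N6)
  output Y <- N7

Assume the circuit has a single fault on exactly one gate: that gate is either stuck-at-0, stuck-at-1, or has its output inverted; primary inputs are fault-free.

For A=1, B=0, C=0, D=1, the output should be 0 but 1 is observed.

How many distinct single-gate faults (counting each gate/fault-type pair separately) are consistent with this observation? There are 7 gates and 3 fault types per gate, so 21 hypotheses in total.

6

Fault-free: N1=0, N2=1, N3=1, N4=1, N5=1, N6=0, N7=0 → 0. Observed 1.
  N1: stuck-at-1, inverted output ✓; others ✗
  N2: none of the 3 fault types match ✗
  N3: none of the 3 fault types match ✗
  N4: none of the 3 fault types match ✗
  N5: stuck-at-0, inverted output ✓; others ✗
  N6: none of the 3 fault types match ✗
  N7: stuck-at-1, inverted output ✓; others ✗
Consistent faults: {N1 stuck-at-1, N1 inverted output, N5 stuck-at-0, N5 inverted output, N7 stuck-at-1, N7 inverted output} — 6 in all.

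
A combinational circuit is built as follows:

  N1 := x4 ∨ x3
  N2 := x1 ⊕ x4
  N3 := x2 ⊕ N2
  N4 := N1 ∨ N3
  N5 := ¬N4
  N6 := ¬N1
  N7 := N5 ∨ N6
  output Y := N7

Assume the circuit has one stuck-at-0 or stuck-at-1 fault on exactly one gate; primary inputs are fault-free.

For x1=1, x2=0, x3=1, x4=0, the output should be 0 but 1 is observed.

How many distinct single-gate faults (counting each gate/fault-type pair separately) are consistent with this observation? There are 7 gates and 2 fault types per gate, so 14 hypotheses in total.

Fault-free: N1=1, N2=1, N3=1, N4=1, N5=0, N6=0, N7=0 → 0. Observed 1.
  N1 stuck-at-0: output 1 ✓
  N1 stuck-at-1: output 0 ✗
  N2 stuck-at-0: output 0 ✗
  N2 stuck-at-1: output 0 ✗
  N3 stuck-at-0: output 0 ✗
  N3 stuck-at-1: output 0 ✗
  N4 stuck-at-0: output 1 ✓
  N4 stuck-at-1: output 0 ✗
  N5 stuck-at-0: output 0 ✗
  N5 stuck-at-1: output 1 ✓
  N6 stuck-at-0: output 0 ✗
  N6 stuck-at-1: output 1 ✓
  N7 stuck-at-0: output 0 ✗
  N7 stuck-at-1: output 1 ✓
Consistent faults: {N1 stuck-at-0, N4 stuck-at-0, N5 stuck-at-1, N6 stuck-at-1, N7 stuck-at-1} — 5 in all.

5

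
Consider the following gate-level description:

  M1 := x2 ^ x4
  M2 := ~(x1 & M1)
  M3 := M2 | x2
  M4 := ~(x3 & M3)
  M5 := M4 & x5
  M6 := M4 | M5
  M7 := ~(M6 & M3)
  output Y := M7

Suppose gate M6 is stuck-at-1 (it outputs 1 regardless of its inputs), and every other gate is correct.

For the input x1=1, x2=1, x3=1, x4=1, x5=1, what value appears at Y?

Propagate with M6 forced: M1=0, M2=1, M3=1, M4=0, M5=0, M6=1 [stuck-at-1], M7=0.
So Y = 0. (Without the fault it would be 1.)

0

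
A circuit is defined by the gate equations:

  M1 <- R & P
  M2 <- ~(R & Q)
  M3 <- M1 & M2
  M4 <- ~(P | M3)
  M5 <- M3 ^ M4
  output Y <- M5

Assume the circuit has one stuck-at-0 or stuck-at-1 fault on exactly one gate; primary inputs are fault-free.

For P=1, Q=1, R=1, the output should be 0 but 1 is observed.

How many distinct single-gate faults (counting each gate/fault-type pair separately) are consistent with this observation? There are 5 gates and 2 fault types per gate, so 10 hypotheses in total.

4

Fault-free: M1=1, M2=0, M3=0, M4=0, M5=0 → 0. Observed 1.
  M1 stuck-at-0: output 0 ✗
  M1 stuck-at-1: output 0 ✗
  M2 stuck-at-0: output 0 ✗
  M2 stuck-at-1: output 1 ✓
  M3 stuck-at-0: output 0 ✗
  M3 stuck-at-1: output 1 ✓
  M4 stuck-at-0: output 0 ✗
  M4 stuck-at-1: output 1 ✓
  M5 stuck-at-0: output 0 ✗
  M5 stuck-at-1: output 1 ✓
Consistent faults: {M2 stuck-at-1, M3 stuck-at-1, M4 stuck-at-1, M5 stuck-at-1} — 4 in all.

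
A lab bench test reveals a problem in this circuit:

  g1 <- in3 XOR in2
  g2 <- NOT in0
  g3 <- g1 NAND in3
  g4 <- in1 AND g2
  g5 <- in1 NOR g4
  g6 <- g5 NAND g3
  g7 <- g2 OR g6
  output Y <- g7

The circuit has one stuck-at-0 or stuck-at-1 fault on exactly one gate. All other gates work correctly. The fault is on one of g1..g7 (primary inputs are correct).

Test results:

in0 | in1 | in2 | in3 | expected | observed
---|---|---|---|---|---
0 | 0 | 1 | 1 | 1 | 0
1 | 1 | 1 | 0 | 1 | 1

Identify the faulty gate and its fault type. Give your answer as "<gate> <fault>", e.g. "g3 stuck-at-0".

Fault-free values for test 1 (in0=0, in1=0, in2=1, in3=1): g1=0, g2=1, g3=1, g4=0, g5=1, g6=0, g7=1, giving Y=1. Observed 0.
Test 1: faults giving observed 0 are {g2 stuck-at-0, g7 stuck-at-0}.
Test 2 (in0=1, in1=1, in2=1, in3=0): fault-free g1=1, g2=0, g3=1, g4=0, g5=0, g6=1, g7=1 → 1; observed 1. Eliminates g7 stuck-at-0.
Only g2 stuck-at-0 is consistent with every test.

g2 stuck-at-0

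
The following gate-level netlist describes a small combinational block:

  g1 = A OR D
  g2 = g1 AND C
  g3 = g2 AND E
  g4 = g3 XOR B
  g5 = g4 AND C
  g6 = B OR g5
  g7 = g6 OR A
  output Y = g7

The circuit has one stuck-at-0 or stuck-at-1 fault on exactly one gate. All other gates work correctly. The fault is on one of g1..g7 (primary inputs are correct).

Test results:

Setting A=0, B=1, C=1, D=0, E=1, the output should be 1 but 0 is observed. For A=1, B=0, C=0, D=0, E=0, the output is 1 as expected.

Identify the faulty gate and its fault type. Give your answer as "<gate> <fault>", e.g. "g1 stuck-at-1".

Fault-free values for test 1 (A=0, B=1, C=1, D=0, E=1): g1=0, g2=0, g3=0, g4=1, g5=1, g6=1, g7=1, giving Y=1. Observed 0.
Test 1: faults giving observed 0 are {g6 stuck-at-0, g7 stuck-at-0}.
Test 2 (A=1, B=0, C=0, D=0, E=0): fault-free g1=1, g2=0, g3=0, g4=0, g5=0, g6=0, g7=1 → 1; observed 1. Eliminates g7 stuck-at-0.
Only g6 stuck-at-0 is consistent with every test.

g6 stuck-at-0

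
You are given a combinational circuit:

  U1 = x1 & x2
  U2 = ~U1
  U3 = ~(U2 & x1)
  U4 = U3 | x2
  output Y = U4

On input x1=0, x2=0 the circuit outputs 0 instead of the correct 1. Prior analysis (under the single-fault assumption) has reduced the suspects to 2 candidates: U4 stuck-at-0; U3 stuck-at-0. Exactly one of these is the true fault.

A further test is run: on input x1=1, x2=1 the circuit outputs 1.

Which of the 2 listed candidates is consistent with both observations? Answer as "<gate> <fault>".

Evaluate each candidate on input x1=1, x2=1:
  U4 stuck-at-0: U1=1, U2=0, U3=1, U4=0 [stuck-at-0] → 0 — eliminated
  U3 stuck-at-0: U1=1, U2=0, U3=0 [stuck-at-0], U4=1 → 1 — matches
Only U3 stuck-at-0 reproduces the observed 1.

U3 stuck-at-0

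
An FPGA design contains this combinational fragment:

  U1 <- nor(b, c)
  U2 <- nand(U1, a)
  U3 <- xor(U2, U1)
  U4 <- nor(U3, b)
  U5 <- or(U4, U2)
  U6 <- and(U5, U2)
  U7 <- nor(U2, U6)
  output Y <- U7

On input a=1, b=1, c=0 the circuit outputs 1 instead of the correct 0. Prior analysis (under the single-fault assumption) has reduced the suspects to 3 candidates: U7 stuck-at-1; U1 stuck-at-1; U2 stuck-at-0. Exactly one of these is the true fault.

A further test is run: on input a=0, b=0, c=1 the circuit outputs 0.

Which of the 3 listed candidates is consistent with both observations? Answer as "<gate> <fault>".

Evaluate each candidate on input a=0, b=0, c=1:
  U7 stuck-at-1: U1=0, U2=1, U3=1, U4=0, U5=1, U6=1, U7=1 [stuck-at-1] → 1 — eliminated
  U1 stuck-at-1: U1=1 [stuck-at-1], U2=1, U3=0, U4=1, U5=1, U6=1, U7=0 → 0 — matches
  U2 stuck-at-0: U1=0, U2=0 [stuck-at-0], U3=0, U4=1, U5=1, U6=0, U7=1 → 1 — eliminated
Only U1 stuck-at-1 reproduces the observed 0.

U1 stuck-at-1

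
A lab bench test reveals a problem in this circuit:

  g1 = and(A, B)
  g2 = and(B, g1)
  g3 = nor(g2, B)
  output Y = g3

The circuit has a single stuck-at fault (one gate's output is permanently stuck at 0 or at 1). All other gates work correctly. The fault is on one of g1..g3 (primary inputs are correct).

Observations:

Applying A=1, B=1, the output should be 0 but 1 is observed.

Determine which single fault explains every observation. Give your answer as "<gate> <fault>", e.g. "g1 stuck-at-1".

Fault-free values for test 1 (A=1, B=1): g1=1, g2=1, g3=0, giving Y=0. Observed 1.
Test 1: faults giving observed 1 are {g3 stuck-at-1}.
Only g3 stuck-at-1 is consistent with every test.

g3 stuck-at-1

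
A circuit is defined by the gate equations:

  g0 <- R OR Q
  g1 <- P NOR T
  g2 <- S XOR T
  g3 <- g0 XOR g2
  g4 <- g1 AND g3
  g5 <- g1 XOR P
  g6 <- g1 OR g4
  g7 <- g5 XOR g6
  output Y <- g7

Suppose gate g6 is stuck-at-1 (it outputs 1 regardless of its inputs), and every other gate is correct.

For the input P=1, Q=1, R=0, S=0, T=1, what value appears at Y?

Propagate with g6 forced: g0=1, g1=0, g2=1, g3=0, g4=0, g5=1, g6=1 [stuck-at-1], g7=0.
So Y = 0. (Without the fault it would be 1.)

0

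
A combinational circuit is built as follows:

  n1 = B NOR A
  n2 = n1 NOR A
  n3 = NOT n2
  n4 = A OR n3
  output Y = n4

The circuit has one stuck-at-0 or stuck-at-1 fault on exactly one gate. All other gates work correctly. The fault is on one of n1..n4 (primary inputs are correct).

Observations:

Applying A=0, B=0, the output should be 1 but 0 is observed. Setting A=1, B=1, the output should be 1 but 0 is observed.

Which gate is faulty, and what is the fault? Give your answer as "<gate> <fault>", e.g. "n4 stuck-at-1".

Fault-free values for test 1 (A=0, B=0): n1=1, n2=0, n3=1, n4=1, giving Y=1. Observed 0.
Test 1: faults giving observed 0 are {n1 stuck-at-0, n2 stuck-at-1, n3 stuck-at-0, n4 stuck-at-0}.
Test 2 (A=1, B=1): fault-free n1=0, n2=0, n3=1, n4=1 → 1; observed 0. Eliminates n1 stuck-at-0, n2 stuck-at-1, n3 stuck-at-0.
Only n4 stuck-at-0 is consistent with every test.

n4 stuck-at-0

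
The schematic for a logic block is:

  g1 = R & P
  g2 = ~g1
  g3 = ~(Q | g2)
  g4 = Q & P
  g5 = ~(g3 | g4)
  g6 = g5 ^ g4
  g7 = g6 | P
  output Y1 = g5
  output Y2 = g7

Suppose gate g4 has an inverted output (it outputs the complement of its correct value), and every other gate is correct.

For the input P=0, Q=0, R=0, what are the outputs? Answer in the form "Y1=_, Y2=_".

Y1=0, Y2=1

Propagate with g4 forced: g1=0, g2=1, g3=0, g4=1 [inverted output], g5=0, g6=1, g7=1.
So the outputs are Y1=0, Y2=1. (Without the fault they would be Y1=1, Y2=1.)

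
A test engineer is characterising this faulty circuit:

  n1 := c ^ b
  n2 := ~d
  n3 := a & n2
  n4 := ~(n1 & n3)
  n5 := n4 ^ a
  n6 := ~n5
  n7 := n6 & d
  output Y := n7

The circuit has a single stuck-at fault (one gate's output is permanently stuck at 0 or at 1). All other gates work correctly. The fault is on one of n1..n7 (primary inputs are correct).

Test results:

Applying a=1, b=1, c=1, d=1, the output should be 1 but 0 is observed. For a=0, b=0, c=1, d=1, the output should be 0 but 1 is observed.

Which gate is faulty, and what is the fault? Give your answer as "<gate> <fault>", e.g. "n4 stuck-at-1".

n4 stuck-at-0

Fault-free values for test 1 (a=1, b=1, c=1, d=1): n1=0, n2=0, n3=0, n4=1, n5=0, n6=1, n7=1, giving Y=1. Observed 0.
Test 1: faults giving observed 0 are {n4 stuck-at-0, n5 stuck-at-1, n6 stuck-at-0, n7 stuck-at-0}.
Test 2 (a=0, b=0, c=1, d=1): fault-free n1=1, n2=0, n3=0, n4=1, n5=1, n6=0, n7=0 → 0; observed 1. Eliminates n5 stuck-at-1, n6 stuck-at-0, n7 stuck-at-0.
Only n4 stuck-at-0 is consistent with every test.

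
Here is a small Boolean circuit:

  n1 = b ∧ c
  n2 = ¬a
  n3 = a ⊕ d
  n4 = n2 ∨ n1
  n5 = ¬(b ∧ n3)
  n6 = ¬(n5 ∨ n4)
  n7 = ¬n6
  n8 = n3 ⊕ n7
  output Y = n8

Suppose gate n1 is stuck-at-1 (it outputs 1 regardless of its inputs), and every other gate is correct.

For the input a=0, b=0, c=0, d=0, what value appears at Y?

Propagate with n1 forced: n1=1 [stuck-at-1], n2=1, n3=0, n4=1, n5=1, n6=0, n7=1, n8=1.
So Y = 1. (Same as the fault-free value — the fault is masked on this input.)

1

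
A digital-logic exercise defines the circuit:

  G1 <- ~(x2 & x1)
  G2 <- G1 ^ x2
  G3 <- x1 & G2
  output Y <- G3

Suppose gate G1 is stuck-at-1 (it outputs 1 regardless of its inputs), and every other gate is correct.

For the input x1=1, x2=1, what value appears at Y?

Propagate with G1 forced: G1=1 [stuck-at-1], G2=0, G3=0.
So Y = 0. (Without the fault it would be 1.)

0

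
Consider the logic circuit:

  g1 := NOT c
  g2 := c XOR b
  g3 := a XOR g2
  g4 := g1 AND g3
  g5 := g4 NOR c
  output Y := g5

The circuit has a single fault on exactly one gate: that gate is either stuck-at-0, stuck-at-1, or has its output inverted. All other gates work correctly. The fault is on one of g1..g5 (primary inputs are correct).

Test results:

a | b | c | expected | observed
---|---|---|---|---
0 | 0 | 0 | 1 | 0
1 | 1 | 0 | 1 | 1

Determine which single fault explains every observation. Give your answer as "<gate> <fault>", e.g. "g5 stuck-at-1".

Fault-free values for test 1 (a=0, b=0, c=0): g1=1, g2=0, g3=0, g4=0, g5=1, giving Y=1. Observed 0.
Test 1: faults giving observed 0 are {g2 stuck-at-1, g2 inverted output, g3 stuck-at-1, g3 inverted output, g4 stuck-at-1, g4 inverted output, g5 stuck-at-0, g5 inverted output}.
Test 2 (a=1, b=1, c=0): fault-free g1=1, g2=1, g3=0, g4=0, g5=1 → 1; observed 1. Eliminates g2 inverted output, g3 stuck-at-1, g3 inverted output, g4 stuck-at-1, g4 inverted output, g5 stuck-at-0, g5 inverted output.
Only g2 stuck-at-1 is consistent with every test.

g2 stuck-at-1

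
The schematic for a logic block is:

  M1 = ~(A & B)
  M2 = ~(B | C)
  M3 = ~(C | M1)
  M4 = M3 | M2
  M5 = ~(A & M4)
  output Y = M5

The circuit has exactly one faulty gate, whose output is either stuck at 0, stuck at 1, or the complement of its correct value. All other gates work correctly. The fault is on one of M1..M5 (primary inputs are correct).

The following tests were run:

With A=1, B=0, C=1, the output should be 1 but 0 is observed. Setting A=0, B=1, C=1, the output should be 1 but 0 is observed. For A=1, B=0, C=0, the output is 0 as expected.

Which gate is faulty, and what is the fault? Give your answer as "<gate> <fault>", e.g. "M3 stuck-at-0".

Fault-free values for test 1 (A=1, B=0, C=1): M1=1, M2=0, M3=0, M4=0, M5=1, giving Y=1. Observed 0.
Test 1: faults giving observed 0 are {M2 stuck-at-1, M2 inverted output, M3 stuck-at-1, M3 inverted output, M4 stuck-at-1, M4 inverted output, M5 stuck-at-0, M5 inverted output}.
Test 2 (A=0, B=1, C=1): fault-free M1=1, M2=0, M3=0, M4=0, M5=1 → 1; observed 0. Eliminates M2 stuck-at-1, M2 inverted output, M3 stuck-at-1, M3 inverted output, M4 stuck-at-1, M4 inverted output.
Test 3 (A=1, B=0, C=0): fault-free M1=1, M2=1, M3=0, M4=1, M5=0 → 0; observed 0. Eliminates M5 inverted output.
Only M5 stuck-at-0 is consistent with every test.

M5 stuck-at-0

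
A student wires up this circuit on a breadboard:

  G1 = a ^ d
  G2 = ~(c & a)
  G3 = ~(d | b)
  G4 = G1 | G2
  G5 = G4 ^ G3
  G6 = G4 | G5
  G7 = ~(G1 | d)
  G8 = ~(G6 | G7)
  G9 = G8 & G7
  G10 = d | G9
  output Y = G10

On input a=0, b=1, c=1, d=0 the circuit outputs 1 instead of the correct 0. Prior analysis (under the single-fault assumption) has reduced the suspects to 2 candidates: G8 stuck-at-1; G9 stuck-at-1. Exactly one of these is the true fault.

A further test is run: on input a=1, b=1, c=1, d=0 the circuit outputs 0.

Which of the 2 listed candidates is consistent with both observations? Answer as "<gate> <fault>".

Evaluate each candidate on input a=1, b=1, c=1, d=0:
  G8 stuck-at-1: G1=1, G2=0, G3=0, G4=1, G5=1, G6=1, G7=0, G8=1 [stuck-at-1], G9=0, G10=0 → 0 — matches
  G9 stuck-at-1: G1=1, G2=0, G3=0, G4=1, G5=1, G6=1, G7=0, G8=0, G9=1 [stuck-at-1], G10=1 → 1 — eliminated
Only G8 stuck-at-1 reproduces the observed 0.

G8 stuck-at-1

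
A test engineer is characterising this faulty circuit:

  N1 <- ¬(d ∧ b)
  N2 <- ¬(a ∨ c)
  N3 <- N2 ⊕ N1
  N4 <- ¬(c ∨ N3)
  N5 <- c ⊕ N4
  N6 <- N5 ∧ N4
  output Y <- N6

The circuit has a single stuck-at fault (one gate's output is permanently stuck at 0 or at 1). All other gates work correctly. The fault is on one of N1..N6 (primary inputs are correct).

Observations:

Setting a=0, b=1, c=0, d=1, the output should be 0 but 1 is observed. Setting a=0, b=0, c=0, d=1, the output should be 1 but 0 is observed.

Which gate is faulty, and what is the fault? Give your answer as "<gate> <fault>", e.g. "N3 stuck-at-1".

N2 stuck-at-0

Fault-free values for test 1 (a=0, b=1, c=0, d=1): N1=0, N2=1, N3=1, N4=0, N5=0, N6=0, giving Y=0. Observed 1.
Test 1: faults giving observed 1 are {N1 stuck-at-1, N2 stuck-at-0, N3 stuck-at-0, N4 stuck-at-1, N6 stuck-at-1}.
Test 2 (a=0, b=0, c=0, d=1): fault-free N1=1, N2=1, N3=0, N4=1, N5=1, N6=1 → 1; observed 0. Eliminates N1 stuck-at-1, N3 stuck-at-0, N4 stuck-at-1, N6 stuck-at-1.
Only N2 stuck-at-0 is consistent with every test.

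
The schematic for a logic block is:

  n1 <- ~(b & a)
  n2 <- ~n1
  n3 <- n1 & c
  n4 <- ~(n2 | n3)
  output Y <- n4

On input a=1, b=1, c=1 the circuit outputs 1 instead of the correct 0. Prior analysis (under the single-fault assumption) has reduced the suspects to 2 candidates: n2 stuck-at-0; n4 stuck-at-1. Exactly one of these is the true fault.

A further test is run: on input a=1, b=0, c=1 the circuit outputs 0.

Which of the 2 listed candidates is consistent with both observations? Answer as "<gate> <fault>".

Evaluate each candidate on input a=1, b=0, c=1:
  n2 stuck-at-0: n1=1, n2=0 [stuck-at-0], n3=1, n4=0 → 0 — matches
  n4 stuck-at-1: n1=1, n2=0, n3=1, n4=1 [stuck-at-1] → 1 — eliminated
Only n2 stuck-at-0 reproduces the observed 0.

n2 stuck-at-0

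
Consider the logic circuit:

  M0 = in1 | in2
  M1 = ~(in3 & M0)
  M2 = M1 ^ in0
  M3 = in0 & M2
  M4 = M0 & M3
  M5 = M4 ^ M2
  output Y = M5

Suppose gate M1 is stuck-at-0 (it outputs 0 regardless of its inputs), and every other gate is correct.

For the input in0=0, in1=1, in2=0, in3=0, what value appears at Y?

0

Propagate with M1 forced: M0=1, M1=0 [stuck-at-0], M2=0, M3=0, M4=0, M5=0.
So Y = 0. (Without the fault it would be 1.)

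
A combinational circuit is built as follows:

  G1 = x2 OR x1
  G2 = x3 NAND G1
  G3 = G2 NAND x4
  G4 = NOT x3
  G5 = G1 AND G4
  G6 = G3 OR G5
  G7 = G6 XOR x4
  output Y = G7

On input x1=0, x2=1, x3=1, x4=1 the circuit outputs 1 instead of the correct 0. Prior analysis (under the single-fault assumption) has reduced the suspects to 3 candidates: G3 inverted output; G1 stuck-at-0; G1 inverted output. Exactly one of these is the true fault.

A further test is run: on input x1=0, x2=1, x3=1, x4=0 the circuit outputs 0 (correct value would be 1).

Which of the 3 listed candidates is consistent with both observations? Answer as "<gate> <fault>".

Evaluate each candidate on input x1=0, x2=1, x3=1, x4=0:
  G3 inverted output: G1=1, G2=0, G3=0 [inverted output], G4=0, G5=0, G6=0, G7=0 → 0 — matches
  G1 stuck-at-0: G1=0 [stuck-at-0], G2=1, G3=1, G4=0, G5=0, G6=1, G7=1 → 1 — eliminated
  G1 inverted output: G1=0 [inverted output], G2=1, G3=1, G4=0, G5=0, G6=1, G7=1 → 1 — eliminated
Only G3 inverted output reproduces the observed 0.

G3 inverted output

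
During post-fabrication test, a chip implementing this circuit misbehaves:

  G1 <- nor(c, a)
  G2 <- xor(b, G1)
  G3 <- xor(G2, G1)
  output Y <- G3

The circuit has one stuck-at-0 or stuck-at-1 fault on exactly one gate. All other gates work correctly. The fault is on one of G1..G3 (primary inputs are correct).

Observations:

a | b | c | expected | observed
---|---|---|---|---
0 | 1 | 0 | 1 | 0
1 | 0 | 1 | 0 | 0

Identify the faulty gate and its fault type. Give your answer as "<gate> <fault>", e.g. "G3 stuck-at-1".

Fault-free values for test 1 (a=0, b=1, c=0): G1=1, G2=0, G3=1, giving Y=1. Observed 0.
Test 1: faults giving observed 0 are {G2 stuck-at-1, G3 stuck-at-0}.
Test 2 (a=1, b=0, c=1): fault-free G1=0, G2=0, G3=0 → 0; observed 0. Eliminates G2 stuck-at-1.
Only G3 stuck-at-0 is consistent with every test.

G3 stuck-at-0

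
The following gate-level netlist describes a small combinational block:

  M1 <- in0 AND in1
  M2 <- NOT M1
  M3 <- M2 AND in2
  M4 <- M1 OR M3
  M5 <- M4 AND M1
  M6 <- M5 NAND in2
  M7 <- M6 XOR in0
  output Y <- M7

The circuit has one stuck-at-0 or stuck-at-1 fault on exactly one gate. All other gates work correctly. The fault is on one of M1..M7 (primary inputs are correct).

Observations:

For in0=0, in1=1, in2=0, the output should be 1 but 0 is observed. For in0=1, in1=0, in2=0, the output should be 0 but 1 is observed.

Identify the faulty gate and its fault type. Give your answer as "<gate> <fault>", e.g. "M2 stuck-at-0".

M6 stuck-at-0

Fault-free values for test 1 (in0=0, in1=1, in2=0): M1=0, M2=1, M3=0, M4=0, M5=0, M6=1, M7=1, giving Y=1. Observed 0.
Test 1: faults giving observed 0 are {M6 stuck-at-0, M7 stuck-at-0}.
Test 2 (in0=1, in1=0, in2=0): fault-free M1=0, M2=1, M3=0, M4=0, M5=0, M6=1, M7=0 → 0; observed 1. Eliminates M7 stuck-at-0.
Only M6 stuck-at-0 is consistent with every test.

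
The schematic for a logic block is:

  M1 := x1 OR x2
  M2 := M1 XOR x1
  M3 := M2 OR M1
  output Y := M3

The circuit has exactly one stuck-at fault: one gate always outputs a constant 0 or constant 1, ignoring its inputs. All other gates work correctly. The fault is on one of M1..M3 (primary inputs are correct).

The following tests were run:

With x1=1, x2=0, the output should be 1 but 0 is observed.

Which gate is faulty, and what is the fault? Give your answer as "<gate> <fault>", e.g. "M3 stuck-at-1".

M3 stuck-at-0

Fault-free values for test 1 (x1=1, x2=0): M1=1, M2=0, M3=1, giving Y=1. Observed 0.
Test 1: faults giving observed 0 are {M3 stuck-at-0}.
Only M3 stuck-at-0 is consistent with every test.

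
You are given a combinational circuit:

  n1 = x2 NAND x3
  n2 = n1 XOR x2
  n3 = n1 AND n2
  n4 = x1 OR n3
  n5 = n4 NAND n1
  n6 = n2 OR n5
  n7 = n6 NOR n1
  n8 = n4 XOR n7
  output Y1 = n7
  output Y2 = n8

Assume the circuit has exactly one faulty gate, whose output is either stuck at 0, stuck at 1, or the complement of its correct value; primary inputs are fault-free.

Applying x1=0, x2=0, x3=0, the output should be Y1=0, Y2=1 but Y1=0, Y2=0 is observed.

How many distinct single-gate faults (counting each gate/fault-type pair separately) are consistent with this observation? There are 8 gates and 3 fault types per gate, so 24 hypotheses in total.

Fault-free: n1=1, n2=1, n3=1, n4=1, n5=0, n6=1, n7=0, n8=1 → Y1=0, Y2=1. Observed Y1=0, Y2=0.
  n1: stuck-at-0, inverted output ✓; others ✗
  n2: stuck-at-0, inverted output ✓; others ✗
  n3: stuck-at-0, inverted output ✓; others ✗
  n4: stuck-at-0, inverted output ✓; others ✗
  n5: none of the 3 fault types match ✗
  n6: none of the 3 fault types match ✗
  n7: none of the 3 fault types match ✗
  n8: stuck-at-0, inverted output ✓; others ✗
Consistent faults: {n1 stuck-at-0, n1 inverted output, n2 stuck-at-0, n2 inverted output, n3 stuck-at-0, n3 inverted output, n4 stuck-at-0, n4 inverted output, n8 stuck-at-0, n8 inverted output} — 10 in all.

10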